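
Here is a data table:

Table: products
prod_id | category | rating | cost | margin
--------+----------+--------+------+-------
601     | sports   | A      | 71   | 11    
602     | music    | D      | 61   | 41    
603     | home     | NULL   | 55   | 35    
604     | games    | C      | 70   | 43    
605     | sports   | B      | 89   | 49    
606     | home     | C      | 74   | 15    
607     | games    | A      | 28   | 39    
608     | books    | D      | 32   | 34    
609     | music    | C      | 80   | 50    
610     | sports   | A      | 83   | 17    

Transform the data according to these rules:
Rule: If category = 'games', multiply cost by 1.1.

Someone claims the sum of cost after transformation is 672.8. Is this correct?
No, the correct result is 652.8.

Step 1: Calculate the correct sum after transformation
Step 2: Apply multiplier 1.1 to records where category = 'games'
Step 3: Correct result = 652.8
Step 4: Claimed result = 672.8
Step 5: 652.8 ≠ 672.8
Conclusion: The claimed result is incorrect. The correct answer is 652.8.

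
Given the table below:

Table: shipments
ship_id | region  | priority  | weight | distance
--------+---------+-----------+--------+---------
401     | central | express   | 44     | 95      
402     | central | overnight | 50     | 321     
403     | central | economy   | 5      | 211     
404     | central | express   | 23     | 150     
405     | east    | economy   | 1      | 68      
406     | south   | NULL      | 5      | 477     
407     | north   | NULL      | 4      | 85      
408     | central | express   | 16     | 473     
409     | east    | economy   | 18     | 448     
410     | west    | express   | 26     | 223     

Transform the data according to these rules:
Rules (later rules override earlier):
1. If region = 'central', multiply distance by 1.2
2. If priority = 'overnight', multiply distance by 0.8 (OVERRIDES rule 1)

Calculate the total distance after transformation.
2672.6

Step 1: Rule 2 takes priority for records with priority = 'overnight'
  - 1 records: 321 × 0.8 = 256.8
Step 2: Rule 1 applies to remaining records with region = 'central'
  - 4 records: 929 × 1.2 = 1114.8
Step 3: Other records unchanged: 1301
Step 4: Final sum = 256.8 + 1114.8 + 1301 = 2672.6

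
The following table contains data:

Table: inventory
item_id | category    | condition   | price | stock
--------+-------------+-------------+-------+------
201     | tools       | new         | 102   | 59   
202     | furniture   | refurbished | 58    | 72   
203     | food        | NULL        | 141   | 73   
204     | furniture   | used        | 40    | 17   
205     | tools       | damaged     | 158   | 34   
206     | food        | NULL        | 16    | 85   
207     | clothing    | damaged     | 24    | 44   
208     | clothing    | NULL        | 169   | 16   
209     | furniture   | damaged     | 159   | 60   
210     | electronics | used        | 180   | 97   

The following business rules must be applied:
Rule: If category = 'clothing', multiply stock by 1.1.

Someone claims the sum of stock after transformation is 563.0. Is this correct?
Yes, the result is correct.

Step 1: Calculate the correct sum after transformation
Step 2: Apply multiplier 1.1 to records where category = 'clothing'
Step 3: Correct result = 563.0
Step 4: Claimed result = 563.0
Step 5: 563.0 = 563.0 ✓
Conclusion: The claimed result is correct.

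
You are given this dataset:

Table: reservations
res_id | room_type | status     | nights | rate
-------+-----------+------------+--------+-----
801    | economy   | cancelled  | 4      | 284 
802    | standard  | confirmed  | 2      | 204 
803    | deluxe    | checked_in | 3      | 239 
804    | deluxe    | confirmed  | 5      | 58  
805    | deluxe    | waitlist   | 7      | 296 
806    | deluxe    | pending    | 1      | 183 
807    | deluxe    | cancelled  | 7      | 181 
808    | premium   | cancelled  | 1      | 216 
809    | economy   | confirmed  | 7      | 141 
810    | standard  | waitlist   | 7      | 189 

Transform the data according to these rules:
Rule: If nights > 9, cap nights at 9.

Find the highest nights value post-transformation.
7

Step 1: Original maximum nights = 7
Step 2: Check cap of 9 against maximum
Step 3: No records exceed the cap (max 7 <= cap 9), so no capping applies
Step 4: Maximum after transformation = 7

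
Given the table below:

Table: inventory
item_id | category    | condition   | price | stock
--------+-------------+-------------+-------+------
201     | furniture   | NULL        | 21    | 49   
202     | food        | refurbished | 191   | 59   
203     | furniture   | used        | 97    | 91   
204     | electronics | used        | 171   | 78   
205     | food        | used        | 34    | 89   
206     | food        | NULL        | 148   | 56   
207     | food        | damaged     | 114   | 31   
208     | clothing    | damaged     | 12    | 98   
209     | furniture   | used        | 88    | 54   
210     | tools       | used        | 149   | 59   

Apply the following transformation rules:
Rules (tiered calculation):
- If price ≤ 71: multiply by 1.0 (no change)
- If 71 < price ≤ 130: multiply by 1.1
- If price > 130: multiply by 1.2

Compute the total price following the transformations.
1186.7

Step 1: Tier 1 (price ≤ 71): 3 records, sum = 67 × 1.0 = 67.0
Step 2: Tier 2 (71 < price ≤ 130): 3 records, sum = 299 × 1.1 = 328.9
Step 3: Tier 3 (price > 130): 4 records, sum = 659 × 1.2 = 790.8
Step 4: Final sum = 67.0 + 328.9 + 790.8 = 1186.7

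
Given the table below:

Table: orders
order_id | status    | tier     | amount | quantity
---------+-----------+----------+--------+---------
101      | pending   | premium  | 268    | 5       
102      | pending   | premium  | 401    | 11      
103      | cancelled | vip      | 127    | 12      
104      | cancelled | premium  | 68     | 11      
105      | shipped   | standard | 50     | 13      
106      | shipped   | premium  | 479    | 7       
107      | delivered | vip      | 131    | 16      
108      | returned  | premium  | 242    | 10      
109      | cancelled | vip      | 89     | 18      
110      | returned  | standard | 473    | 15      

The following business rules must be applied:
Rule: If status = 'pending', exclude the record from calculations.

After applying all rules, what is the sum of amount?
1659

Step 1: Identify records where status = 'pending'
Step 2: The excluded records sum to 669
Step 3: Original total amount = 2328
Step 4: Remaining total = 2328 - 669 = 1659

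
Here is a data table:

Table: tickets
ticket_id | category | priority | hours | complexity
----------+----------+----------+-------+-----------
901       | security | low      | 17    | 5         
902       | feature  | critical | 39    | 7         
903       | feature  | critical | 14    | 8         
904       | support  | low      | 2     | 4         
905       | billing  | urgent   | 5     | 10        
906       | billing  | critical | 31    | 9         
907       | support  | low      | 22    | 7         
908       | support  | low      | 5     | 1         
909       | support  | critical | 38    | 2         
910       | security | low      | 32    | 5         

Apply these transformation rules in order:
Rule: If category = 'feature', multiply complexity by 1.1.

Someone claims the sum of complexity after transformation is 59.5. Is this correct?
Yes, the result is correct.

Step 1: Calculate the correct sum after transformation
Step 2: Apply multiplier 1.1 to records where category = 'feature'
Step 3: Correct result = 59.5
Step 4: Claimed result = 59.5
Step 5: 59.5 = 59.5 ✓
Conclusion: The claimed result is correct.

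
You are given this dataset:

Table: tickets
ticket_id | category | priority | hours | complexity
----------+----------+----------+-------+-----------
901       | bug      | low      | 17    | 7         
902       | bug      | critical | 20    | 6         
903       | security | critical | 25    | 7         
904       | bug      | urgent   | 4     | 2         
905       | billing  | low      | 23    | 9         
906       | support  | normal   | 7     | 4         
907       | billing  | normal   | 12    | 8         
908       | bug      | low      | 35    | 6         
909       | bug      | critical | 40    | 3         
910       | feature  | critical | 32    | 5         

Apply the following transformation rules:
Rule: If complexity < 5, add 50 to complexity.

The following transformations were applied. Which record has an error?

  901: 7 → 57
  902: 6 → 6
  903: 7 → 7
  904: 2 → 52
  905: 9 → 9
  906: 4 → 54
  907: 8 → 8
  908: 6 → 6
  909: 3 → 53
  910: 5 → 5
Record 901 has an error. The correct transformed value should be 7, not 57.

Step 1: Check each record against the rule
Step 2: Record 901 has complexity = 7
Step 3: Since 7 >= 5, the bonus should not have been applied
Step 4: Correct value = 7, but claimed value = 57
Conclusion: Record 901 has the error.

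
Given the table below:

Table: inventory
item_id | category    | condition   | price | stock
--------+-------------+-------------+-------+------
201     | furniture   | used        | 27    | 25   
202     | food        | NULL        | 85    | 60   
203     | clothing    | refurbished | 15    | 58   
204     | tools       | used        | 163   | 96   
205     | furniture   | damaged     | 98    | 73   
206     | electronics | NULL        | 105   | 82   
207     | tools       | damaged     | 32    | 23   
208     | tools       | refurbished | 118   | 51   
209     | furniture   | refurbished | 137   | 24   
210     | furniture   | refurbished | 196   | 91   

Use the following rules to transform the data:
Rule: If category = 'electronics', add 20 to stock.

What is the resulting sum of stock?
603

Step 1: Count records where category = 'electronics': 1
Step 2: Total bonus added: 1 × 20 = 20
Step 3: Original sum of stock: 583
Step 4: Final sum = 583 + 20 = 603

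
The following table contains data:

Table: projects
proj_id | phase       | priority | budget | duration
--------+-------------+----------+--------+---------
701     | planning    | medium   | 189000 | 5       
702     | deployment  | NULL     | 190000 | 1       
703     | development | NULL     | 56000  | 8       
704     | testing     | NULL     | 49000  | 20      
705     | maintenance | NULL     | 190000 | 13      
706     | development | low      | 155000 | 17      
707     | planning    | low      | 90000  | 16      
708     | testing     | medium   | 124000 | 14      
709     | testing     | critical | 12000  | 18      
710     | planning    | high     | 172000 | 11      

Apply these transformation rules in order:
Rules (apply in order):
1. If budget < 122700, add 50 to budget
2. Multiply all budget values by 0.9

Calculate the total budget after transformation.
1104480.0

Step 1: Apply Rule 1 - Add 50 to records with budget < 122700
  - 4 records affected: 207000 + (4 × 50) = 207200
  - Unaffected records: 1020000
  - Sum after Rule 1: 1227200
Step 2: Apply Rule 2 - Multiply all by 0.9
  - 1227200 × 0.9 = 1104480.0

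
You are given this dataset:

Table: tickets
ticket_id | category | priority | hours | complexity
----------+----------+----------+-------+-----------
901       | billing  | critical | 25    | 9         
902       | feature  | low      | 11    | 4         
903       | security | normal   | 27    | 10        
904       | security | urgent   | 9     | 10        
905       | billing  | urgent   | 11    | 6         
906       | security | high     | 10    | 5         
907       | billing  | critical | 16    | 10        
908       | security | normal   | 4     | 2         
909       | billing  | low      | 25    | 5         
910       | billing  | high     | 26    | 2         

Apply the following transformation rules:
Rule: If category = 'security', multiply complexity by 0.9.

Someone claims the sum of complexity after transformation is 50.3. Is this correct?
No, the correct result is 60.3.

Step 1: Calculate the correct sum after transformation
Step 2: Apply multiplier 0.9 to records where category = 'security'
Step 3: Correct result = 60.3
Step 4: Claimed result = 50.3
Step 5: 60.3 ≠ 50.3
Conclusion: The claimed result is incorrect. The correct answer is 60.3.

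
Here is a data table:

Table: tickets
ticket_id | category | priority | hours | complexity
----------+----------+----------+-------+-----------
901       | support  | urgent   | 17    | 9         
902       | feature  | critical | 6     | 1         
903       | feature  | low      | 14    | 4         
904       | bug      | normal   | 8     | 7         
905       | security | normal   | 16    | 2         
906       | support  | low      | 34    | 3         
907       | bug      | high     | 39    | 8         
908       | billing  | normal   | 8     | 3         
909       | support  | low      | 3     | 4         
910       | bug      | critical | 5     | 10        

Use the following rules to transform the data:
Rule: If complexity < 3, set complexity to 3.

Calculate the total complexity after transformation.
54

Step 1: 2 records have complexity < 3
Step 2: These records originally summed to 3
Step 3: After setting to minimum: 2 × 3 = 6
Step 4: Unaffected records sum: 48
Step 5: Final sum = 6 + 48 = 54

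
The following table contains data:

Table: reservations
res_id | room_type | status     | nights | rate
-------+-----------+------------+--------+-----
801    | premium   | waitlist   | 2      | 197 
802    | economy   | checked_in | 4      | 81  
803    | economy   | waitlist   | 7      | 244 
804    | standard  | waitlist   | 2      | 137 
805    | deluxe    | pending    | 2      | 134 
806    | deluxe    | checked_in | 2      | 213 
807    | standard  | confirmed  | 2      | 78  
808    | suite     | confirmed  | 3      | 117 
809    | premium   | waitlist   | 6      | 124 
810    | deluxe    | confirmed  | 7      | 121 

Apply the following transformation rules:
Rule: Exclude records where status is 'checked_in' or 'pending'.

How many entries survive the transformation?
7

Step 1: Count records to exclude
  - 2 (checked_in) + 1 (pending) = 3 records
Step 2: Total records: 10
Step 3: Remaining = 10 - 3 = 7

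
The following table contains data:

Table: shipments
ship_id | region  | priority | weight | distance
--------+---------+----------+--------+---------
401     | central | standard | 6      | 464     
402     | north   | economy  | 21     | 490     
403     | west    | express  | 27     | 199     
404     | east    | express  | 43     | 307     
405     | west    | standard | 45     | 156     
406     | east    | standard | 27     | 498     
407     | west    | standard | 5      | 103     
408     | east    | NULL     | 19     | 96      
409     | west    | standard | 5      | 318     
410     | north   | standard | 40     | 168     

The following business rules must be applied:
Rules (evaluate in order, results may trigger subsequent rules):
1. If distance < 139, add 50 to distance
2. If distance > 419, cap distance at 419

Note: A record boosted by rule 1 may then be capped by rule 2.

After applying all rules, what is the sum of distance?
2704

Step 1: Apply rule 1 to records with distance < 139
  - 2 records get bonus of 50
  - Of these, 0 records then exceed 419 and get capped
Step 2: Apply rule 2 to records with distance > 419
  - 3 records (original) are capped
Step 3: Calculate final sum = 2704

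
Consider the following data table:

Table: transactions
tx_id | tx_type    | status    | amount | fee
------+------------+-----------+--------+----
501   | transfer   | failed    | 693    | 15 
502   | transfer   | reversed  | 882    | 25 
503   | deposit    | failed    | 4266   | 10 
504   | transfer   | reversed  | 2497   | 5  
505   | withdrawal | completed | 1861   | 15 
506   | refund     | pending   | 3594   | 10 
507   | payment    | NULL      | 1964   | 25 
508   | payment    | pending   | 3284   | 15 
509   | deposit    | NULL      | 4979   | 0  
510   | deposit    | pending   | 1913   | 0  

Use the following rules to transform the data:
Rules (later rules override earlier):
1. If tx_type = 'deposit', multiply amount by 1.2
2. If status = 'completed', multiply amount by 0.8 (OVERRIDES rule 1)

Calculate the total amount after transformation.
27792.4

Step 1: Rule 2 takes priority for records with status = 'completed'
  - 1 records: 1861 × 0.8 = 1488.8
Step 2: Rule 1 applies to remaining records with tx_type = 'deposit'
  - 3 records: 11158 × 1.2 = 13389.6
Step 3: Other records unchanged: 12914
Step 4: Final sum = 1488.8 + 13389.6 + 12914 = 27792.4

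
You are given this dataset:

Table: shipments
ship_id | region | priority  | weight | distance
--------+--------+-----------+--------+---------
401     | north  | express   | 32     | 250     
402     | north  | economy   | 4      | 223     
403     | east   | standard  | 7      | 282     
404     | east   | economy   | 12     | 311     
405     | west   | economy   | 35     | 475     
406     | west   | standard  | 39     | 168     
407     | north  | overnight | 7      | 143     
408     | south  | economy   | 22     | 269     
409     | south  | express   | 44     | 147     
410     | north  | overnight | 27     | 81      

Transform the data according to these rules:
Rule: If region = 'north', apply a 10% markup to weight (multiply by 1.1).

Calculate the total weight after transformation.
236.0

Step 1: Records with region = 'north' have total weight = 70
Step 2: Apply multiplier: 70 × 1.1 = 77.0
Step 3: Other records total: 159
Step 4: Final sum = 77.0 + 159 = 236.0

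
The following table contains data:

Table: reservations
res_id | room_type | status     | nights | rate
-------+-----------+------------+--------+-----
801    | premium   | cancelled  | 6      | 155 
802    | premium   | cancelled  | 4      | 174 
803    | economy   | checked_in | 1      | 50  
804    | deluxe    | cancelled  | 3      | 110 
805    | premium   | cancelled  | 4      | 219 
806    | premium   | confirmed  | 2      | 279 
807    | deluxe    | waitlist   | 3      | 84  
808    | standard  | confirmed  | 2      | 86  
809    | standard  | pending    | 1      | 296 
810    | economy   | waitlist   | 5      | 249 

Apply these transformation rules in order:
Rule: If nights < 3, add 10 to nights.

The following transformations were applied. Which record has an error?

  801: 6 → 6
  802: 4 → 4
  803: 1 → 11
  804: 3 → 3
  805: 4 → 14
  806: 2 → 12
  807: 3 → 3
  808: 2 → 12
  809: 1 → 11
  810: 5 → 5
Record 805 has an error. The correct transformed value should be 4, not 14.

Step 1: Check each record against the rule
Step 2: Record 805 has nights = 4
Step 3: Since 4 >= 3, the bonus should not have been applied
Step 4: Correct value = 4, but claimed value = 14
Conclusion: Record 805 has the error.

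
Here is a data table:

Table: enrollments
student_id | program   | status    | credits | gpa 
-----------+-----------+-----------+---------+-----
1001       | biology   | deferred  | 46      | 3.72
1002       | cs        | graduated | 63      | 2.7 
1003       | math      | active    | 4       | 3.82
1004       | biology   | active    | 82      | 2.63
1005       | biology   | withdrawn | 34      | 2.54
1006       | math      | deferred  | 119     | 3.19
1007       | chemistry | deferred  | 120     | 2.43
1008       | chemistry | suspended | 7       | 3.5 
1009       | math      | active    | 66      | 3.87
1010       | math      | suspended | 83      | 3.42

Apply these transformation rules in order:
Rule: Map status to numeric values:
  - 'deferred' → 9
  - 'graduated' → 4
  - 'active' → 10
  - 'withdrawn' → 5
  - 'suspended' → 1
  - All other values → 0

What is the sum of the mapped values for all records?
68

Step 1: Apply mapping to each record
Step 2: Count by status:
  'deferred': 3 records × 9 = 27
  'graduated': 1 records × 4 = 4
  'active': 3 records × 10 = 30
  'withdrawn': 1 records × 5 = 5
  'suspended': 2 records × 1 = 2
Step 3: Sum all mapped values = 68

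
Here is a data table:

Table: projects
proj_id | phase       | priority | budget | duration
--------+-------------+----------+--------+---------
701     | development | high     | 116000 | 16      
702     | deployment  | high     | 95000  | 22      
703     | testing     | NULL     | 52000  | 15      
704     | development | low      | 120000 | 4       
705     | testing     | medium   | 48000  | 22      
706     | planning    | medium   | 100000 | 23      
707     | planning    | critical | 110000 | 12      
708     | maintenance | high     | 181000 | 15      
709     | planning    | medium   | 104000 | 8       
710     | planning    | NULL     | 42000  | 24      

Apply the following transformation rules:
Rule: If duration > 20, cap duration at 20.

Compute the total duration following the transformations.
150

Step 1: 4 records have duration > 20
Step 2: These records originally summed to 91
Step 3: After capping: 4 × 20 = 80
Step 4: Unaffected records sum: 70
Step 5: Final sum = 80 + 70 = 150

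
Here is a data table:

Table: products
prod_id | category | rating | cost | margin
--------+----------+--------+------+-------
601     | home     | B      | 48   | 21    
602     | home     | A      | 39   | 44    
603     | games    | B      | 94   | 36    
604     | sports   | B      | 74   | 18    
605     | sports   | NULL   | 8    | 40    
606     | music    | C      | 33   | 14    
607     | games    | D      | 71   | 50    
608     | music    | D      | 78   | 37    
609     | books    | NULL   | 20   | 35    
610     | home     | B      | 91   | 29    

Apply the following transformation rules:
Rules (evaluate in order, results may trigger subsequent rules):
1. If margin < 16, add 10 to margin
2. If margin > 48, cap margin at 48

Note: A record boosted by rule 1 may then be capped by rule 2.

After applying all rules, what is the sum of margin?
332

Step 1: Apply rule 1 to records with margin < 16
  - 1 records get bonus of 10
  - Of these, 0 records then exceed 48 and get capped
Step 2: Apply rule 2 to records with margin > 48
  - 1 records (original) are capped
Step 3: Calculate final sum = 332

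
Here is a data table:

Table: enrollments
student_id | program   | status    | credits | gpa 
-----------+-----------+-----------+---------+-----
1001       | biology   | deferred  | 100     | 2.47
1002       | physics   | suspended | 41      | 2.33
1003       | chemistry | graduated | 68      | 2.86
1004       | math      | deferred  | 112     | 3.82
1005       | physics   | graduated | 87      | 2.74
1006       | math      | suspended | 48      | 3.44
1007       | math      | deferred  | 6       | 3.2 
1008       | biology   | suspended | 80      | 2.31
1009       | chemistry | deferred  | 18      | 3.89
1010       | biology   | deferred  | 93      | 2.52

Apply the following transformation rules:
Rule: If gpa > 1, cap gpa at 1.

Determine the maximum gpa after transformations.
1

Step 1: Original maximum gpa = 3.89
Step 2: Apply cap at 1
Step 3: 10 records had gpa > 1 and were capped
Step 4: Maximum after transformation = 1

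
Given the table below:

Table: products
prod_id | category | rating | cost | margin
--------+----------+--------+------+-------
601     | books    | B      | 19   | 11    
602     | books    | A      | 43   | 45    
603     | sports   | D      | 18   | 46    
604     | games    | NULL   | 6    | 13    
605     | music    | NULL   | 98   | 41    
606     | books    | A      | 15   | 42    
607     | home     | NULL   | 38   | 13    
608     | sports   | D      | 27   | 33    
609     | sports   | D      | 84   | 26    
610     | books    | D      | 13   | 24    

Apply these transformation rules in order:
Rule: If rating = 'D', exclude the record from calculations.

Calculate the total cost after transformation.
219

Step 1: Identify records where rating = 'D'
Step 2: The excluded records sum to 142
Step 3: Original total cost = 361
Step 4: Remaining total = 361 - 142 = 219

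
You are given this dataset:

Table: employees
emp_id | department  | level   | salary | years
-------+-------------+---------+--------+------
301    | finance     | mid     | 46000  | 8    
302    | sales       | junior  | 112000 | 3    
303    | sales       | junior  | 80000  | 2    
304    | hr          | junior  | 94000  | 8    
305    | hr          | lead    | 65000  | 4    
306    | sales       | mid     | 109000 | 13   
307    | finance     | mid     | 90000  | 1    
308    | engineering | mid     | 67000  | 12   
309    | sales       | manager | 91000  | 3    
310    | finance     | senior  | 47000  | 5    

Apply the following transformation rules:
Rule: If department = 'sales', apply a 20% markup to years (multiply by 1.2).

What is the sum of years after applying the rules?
63.2

Step 1: Records with department = 'sales' have total years = 21
Step 2: Apply multiplier: 21 × 1.2 = 25.2
Step 3: Other records total: 38
Step 4: Final sum = 25.2 + 38 = 63.2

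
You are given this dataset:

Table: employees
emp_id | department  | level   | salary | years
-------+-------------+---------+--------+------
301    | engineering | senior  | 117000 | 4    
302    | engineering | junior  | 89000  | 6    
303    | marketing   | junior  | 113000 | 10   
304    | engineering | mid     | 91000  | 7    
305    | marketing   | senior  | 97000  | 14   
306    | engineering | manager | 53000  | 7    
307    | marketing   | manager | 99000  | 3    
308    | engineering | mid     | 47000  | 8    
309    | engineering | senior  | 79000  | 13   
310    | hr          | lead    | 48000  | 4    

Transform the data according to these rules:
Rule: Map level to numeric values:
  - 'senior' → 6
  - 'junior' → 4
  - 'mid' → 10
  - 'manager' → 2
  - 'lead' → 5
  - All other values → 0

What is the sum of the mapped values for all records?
55

Step 1: Apply mapping to each record
Step 2: Count by status:
  'senior': 3 records × 6 = 18
  'junior': 2 records × 4 = 8
  'mid': 2 records × 10 = 20
  'manager': 2 records × 2 = 4
  'lead': 1 records × 5 = 5
Step 3: Sum all mapped values = 55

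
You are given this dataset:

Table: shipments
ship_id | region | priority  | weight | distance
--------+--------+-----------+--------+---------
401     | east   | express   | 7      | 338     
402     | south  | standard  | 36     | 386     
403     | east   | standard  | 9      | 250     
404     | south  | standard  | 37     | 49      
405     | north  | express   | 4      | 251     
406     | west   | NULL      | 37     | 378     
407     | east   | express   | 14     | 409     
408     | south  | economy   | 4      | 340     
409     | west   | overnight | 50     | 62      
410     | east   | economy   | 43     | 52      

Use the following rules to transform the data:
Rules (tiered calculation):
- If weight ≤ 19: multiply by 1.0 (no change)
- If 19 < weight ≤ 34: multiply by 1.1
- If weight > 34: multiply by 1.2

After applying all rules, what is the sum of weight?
281.6

Step 1: Tier 1 (weight ≤ 19): 5 records, sum = 38 × 1.0 = 38.0
Step 2: Tier 2 (19 < weight ≤ 34): 0 records, sum = 0 × 1.1 = 0.0
Step 3: Tier 3 (weight > 34): 5 records, sum = 203 × 1.2 = 243.6
Step 4: Final sum = 38.0 + 0.0 + 243.6 = 281.6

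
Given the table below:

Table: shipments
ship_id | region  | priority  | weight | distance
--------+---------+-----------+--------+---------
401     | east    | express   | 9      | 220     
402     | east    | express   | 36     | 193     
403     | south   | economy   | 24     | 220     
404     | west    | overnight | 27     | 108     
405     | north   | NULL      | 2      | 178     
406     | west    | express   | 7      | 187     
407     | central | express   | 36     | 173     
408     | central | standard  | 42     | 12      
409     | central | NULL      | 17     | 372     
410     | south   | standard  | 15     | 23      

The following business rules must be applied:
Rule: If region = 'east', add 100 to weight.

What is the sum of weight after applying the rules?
415

Step 1: Count records where region = 'east': 2
Step 2: Total bonus added: 2 × 100 = 200
Step 3: Original sum of weight: 215
Step 4: Final sum = 215 + 200 = 415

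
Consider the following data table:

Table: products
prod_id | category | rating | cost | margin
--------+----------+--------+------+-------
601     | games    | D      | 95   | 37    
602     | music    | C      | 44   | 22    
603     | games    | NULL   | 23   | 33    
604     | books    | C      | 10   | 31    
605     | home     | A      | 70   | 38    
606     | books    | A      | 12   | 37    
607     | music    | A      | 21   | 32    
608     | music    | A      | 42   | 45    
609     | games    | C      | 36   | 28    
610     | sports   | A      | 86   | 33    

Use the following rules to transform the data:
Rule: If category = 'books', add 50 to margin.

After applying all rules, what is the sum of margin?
436

Step 1: Count records where category = 'books': 2
Step 2: Total bonus added: 2 × 50 = 100
Step 3: Original sum of margin: 336
Step 4: Final sum = 336 + 100 = 436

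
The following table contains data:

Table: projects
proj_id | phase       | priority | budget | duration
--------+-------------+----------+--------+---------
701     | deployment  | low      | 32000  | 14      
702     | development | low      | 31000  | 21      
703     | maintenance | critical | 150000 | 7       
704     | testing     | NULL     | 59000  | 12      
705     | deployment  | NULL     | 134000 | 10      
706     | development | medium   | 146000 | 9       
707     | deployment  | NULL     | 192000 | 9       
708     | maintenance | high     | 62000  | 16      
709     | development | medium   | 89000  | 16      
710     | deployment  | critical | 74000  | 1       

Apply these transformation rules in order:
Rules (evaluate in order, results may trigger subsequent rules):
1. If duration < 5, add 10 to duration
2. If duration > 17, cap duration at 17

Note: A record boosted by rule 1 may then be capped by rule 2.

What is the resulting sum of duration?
121

Step 1: Apply rule 1 to records with duration < 5
  - 1 records get bonus of 10
  - Of these, 0 records then exceed 17 and get capped
Step 2: Apply rule 2 to records with duration > 17
  - 1 records (original) are capped
Step 3: Calculate final sum = 121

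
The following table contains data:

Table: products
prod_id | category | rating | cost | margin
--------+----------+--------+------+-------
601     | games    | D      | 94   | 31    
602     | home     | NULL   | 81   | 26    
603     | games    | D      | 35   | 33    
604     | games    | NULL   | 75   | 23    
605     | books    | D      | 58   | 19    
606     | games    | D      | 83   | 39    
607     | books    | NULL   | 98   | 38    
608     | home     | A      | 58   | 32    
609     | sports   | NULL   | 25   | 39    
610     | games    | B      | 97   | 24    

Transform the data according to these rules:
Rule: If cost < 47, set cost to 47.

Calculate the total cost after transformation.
738

Step 1: 2 records have cost < 47
Step 2: These records originally summed to 60
Step 3: After setting to minimum: 2 × 47 = 94
Step 4: Unaffected records sum: 644
Step 5: Final sum = 94 + 644 = 738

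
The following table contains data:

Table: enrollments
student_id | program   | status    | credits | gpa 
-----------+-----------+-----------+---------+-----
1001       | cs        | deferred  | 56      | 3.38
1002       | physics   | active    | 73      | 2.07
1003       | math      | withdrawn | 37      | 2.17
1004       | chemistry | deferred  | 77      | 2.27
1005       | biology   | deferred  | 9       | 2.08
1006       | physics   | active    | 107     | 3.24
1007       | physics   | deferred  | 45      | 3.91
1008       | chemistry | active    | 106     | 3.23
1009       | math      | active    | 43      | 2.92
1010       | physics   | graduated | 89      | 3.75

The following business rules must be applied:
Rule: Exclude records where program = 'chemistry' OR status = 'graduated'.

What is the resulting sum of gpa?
19.77

Step 1: Find records where program = 'chemistry' OR status = 'graduated'
Step 2: 3 records match, summing to 9.25
Step 3: Original sum: 29.02
Step 4: Remaining sum = 29.02 - 9.25 = 19.77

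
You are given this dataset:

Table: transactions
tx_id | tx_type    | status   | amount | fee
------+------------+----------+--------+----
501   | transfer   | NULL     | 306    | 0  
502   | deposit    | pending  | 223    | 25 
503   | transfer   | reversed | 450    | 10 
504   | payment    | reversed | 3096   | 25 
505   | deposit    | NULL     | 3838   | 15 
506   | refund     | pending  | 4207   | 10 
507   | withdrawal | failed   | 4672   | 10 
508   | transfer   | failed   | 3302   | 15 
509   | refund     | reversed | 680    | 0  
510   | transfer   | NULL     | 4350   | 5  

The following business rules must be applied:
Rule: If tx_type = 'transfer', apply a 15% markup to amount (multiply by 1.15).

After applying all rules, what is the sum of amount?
26385.2

Step 1: Records with tx_type = 'transfer' have total amount = 8408
Step 2: Apply multiplier: 8408 × 1.15 = 9669.2
Step 3: Other records total: 16716
Step 4: Final sum = 9669.2 + 16716 = 26385.2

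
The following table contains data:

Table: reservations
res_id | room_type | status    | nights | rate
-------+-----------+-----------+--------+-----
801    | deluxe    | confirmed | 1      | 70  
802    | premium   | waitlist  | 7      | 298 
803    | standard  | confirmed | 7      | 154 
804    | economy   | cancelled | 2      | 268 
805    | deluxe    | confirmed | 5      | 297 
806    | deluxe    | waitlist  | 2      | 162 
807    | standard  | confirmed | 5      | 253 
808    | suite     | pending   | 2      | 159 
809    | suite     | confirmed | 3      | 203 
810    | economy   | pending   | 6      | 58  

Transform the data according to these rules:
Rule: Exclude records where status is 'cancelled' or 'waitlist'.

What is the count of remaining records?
7

Step 1: Count records to exclude
  - 1 (cancelled) + 2 (waitlist) = 3 records
Step 2: Total records: 10
Step 3: Remaining = 10 - 3 = 7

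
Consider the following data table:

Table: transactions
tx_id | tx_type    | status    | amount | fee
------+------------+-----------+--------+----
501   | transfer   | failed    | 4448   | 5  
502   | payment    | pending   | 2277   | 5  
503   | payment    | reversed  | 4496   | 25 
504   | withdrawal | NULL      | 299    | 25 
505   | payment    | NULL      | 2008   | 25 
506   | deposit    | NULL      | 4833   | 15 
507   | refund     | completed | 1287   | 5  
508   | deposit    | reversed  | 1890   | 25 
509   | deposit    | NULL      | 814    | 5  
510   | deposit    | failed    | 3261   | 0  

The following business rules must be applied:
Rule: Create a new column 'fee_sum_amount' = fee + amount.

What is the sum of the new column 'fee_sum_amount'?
25748

Step 1: For each record, compute fee + amount
Example calculations:
  5 + 4448 = 4453
  5 + 2277 = 2282
  25 + 4496 = 4521
  ...
Step 2: Sum all derived values
Step 3: Total = 25748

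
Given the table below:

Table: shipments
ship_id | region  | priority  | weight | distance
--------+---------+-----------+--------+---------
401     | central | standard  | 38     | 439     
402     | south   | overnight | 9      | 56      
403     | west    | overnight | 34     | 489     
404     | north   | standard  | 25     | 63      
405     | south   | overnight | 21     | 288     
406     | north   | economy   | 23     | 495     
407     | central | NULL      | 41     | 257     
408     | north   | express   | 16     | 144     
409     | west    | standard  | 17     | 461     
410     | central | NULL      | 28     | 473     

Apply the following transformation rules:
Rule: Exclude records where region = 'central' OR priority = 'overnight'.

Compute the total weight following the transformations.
81

Step 1: Find records where region = 'central' OR priority = 'overnight'
Step 2: 6 records match, summing to 171
Step 3: Original sum: 252
Step 4: Remaining sum = 252 - 171 = 81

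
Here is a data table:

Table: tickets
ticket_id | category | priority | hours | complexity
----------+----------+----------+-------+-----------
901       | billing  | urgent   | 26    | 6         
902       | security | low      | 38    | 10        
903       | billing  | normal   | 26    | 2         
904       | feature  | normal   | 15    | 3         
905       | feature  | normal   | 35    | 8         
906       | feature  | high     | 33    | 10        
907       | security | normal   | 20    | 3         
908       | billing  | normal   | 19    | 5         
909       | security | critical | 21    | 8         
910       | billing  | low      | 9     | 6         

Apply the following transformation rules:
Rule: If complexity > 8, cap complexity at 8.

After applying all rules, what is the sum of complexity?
57

Step 1: 2 records have complexity > 8
Step 2: These records originally summed to 20
Step 3: After capping: 2 × 8 = 16
Step 4: Unaffected records sum: 41
Step 5: Final sum = 16 + 41 = 57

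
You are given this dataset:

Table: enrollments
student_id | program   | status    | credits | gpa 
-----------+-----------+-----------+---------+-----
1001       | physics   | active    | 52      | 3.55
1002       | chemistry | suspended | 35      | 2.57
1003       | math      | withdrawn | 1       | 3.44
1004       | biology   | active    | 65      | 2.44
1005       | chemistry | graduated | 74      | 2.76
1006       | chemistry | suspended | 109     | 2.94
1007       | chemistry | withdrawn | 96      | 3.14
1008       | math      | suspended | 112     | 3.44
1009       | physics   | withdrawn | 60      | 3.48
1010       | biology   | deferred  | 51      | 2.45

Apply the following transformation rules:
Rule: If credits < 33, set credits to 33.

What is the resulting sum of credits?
687

Step 1: 1 records have credits < 33
Step 2: These records originally summed to 1
Step 3: After setting to minimum: 1 × 33 = 33
Step 4: Unaffected records sum: 654
Step 5: Final sum = 33 + 654 = 687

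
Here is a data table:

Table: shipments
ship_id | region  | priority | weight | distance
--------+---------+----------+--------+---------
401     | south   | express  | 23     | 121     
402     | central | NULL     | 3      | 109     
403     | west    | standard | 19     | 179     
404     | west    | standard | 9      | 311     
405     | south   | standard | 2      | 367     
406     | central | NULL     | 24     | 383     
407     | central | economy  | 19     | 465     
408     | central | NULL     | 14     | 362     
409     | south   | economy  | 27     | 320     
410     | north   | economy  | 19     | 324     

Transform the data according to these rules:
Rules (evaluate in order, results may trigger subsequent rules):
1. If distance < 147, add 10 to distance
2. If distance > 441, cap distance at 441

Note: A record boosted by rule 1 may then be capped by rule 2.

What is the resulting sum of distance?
2937

Step 1: Apply rule 1 to records with distance < 147
  - 2 records get bonus of 10
  - Of these, 0 records then exceed 441 and get capped
Step 2: Apply rule 2 to records with distance > 441
  - 1 records (original) are capped
Step 3: Calculate final sum = 2937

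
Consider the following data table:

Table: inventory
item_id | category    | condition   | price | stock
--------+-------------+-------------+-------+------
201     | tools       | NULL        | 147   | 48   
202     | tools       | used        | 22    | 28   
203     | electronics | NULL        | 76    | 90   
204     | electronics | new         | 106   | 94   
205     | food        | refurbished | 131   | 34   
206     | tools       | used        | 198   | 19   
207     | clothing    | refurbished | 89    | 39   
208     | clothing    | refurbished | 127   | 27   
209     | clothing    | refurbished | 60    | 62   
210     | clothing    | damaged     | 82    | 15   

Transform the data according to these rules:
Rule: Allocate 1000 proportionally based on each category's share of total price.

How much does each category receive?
clothing: 344.89, electronics: 175.34, food: 126.2, tools: 353.56

Step 1: Calculate total price = 1038
Step 2: Calculate each category's proportion:
  clothing: 358/1038 = 34.49% → 344.89
  electronics: 182/1038 = 17.53% → 175.34
  food: 131/1038 = 12.62% → 126.2
  tools: 367/1038 = 35.36% → 353.56
Step 3: Verify: sum of allocations ≈ 1000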